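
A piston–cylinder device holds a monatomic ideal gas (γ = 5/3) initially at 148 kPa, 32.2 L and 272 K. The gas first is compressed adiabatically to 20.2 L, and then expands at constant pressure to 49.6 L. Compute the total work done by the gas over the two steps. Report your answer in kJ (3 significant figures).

W_total ≈ 6.86 kJ

Step 1 (adiabatic): W = (P₁V₁ − P₂V₂)/(γ−1) = (4766 − 6503)/0.667 = -2606 J.
After step 1: P = 321.9 kPa, V = 20.2 L, T = 371.2 K.
Step 2 (isobaric): W = PΔV = (321.9 kPa)(49.6 − 20.2 L) = 9465 J.
W_total = -2606 + 9465 = 6859 J.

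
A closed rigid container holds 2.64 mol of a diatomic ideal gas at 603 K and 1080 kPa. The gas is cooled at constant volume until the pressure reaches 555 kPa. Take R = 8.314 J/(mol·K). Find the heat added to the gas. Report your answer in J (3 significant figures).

Q ≈ -16100 J

Constant volume ⇒ W = 0, so Q = ΔU = nCᵥΔT with Cᵥ = 5R/2 = 20.79 J/(mol·K).
At constant V, T₂/T₁ = P₂/P₁ ⇒ ΔT = T₁(P₂/P₁ − 1) = 603·(555/1080 − 1) = -293.1 K.
ΔU = (2.64)(20.79)(-293.1) = -16084 J.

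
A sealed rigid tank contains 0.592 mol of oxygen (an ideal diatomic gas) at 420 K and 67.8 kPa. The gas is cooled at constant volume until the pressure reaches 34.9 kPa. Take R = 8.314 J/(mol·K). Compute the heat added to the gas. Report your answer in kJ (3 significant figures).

Q ≈ -2.51 kJ

Constant volume ⇒ W = 0, so Q = ΔU = nCᵥΔT with Cᵥ = 5R/2 = 20.79 J/(mol·K).
At constant V, T₂/T₁ = P₂/P₁ ⇒ ΔT = T₁(P₂/P₁ − 1) = 420·(34.9/67.8 − 1) = -203.8 K.
ΔU = (0.592)(20.79)(-203.8) = -2508 J.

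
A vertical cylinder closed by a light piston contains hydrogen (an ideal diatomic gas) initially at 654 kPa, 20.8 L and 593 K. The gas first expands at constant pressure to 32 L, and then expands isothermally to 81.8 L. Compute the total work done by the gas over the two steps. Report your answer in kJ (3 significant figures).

Step 1 (isobaric): W = PΔV = (654 kPa)(32 − 20.8 L) = 7325 J.
After step 1: P = 654 kPa, V = 32 L, T = 912.3 K.
Step 2 (isothermal): W = P₁V₁ ln(V₂/V₁) = (20928) ln(81.8/32) = 19642 J.
W_total = 7325 + 19642 = 26967 J.

W_total ≈ 27.0 kJ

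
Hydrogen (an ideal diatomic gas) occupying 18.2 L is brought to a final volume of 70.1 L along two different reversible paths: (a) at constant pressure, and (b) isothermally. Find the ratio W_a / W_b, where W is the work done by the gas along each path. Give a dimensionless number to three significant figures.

W_a / W_b ≈ 2.11

Path (a) isobaric: W = P₁(V₂ − V₁) → W_a/(P₁V₁) = 2.852.
Path (b) isothermal: W = P₁V₁ ln(V₂/V₁) → W_b/(P₁V₁) = 1.349.
W_a / W_b = 2.852 / 1.349 = 2.115.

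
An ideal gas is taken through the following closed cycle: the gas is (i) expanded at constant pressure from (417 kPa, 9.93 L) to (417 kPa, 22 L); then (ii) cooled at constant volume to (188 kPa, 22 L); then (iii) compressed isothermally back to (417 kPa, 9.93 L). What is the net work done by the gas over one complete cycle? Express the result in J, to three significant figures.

W_net ≈ 1740 J

Leg (i): W = PΔV = (417)(22 − 9.93) = 5033 J.
Leg (ii): W = 0.
Leg (iii): W = PᵢVᵢ ln(V_f/Vᵢ) = (4136) ln(9.93/22) = -3290 J.
W_net = 5033 − 3290 = 1743 J.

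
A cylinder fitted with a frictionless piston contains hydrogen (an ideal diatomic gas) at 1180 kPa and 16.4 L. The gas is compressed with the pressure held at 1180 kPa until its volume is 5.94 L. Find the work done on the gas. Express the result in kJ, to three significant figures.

W ≈ 12.3 kJ

Isobaric: W = P ΔV.
W = (1180 kPa)(5.94 − 16.4 L) = (1180)(-10.46) = -12343 J.
Work on gas = −W_by = 12343 J.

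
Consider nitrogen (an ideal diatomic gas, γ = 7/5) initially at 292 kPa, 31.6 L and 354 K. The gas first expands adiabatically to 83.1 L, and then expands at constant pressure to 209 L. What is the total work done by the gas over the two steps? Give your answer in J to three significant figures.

Step 1 (adiabatic): W = (P₁V₁ − P₂V₂)/(γ−1) = (9227 − 6268)/0.4 = 7399 J.
After step 1: P = 75.42 kPa, V = 83.1 L, T = 240.5 K.
Step 2 (isobaric): W = PΔV = (75.42 kPa)(209 − 83.1 L) = 9496 J.
W_total = 7399 + 9496 = 16895 J.

W_total ≈ 16900 J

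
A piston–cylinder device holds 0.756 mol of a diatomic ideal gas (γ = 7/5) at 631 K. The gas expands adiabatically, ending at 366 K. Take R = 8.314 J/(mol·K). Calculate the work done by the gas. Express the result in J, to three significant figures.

W ≈ 4160 J

Adiabatic ⇒ Q = 0, so W_by = −ΔU = nCᵥ(T₁ − T₂).
Cᵥ = 5R/2 = 20.79 J/(mol·K).
W = (0.756)(20.79)(631 − 366) = 4164 J.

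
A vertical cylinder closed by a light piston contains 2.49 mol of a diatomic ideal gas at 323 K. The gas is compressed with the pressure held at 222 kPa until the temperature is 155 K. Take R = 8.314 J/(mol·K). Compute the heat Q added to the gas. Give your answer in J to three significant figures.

Isobaric: W = nRΔT = (2.49)(8.314)(-168) = -3478 J.
ΔU = nCᵥΔT with Cᵥ = 5R/2: ΔU = (2.49)(20.79)(-168) = -8695 J.
Q = ΔU + W = -8695 − 3478 = -12173 J.

Q ≈ -12200 J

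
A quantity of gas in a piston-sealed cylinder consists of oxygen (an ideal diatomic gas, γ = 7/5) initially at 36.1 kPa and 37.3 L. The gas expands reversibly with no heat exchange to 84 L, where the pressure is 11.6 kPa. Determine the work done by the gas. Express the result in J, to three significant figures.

W ≈ 930 J

Adiabatic: W = (P₁V₁ − P₂V₂)/(γ − 1) with γ = 7/5.
P₁V₁ = 1347 J, P₂V₂ = 974.4 J.
W = (1347 − 974.4) / 0.4 = 930.3 J.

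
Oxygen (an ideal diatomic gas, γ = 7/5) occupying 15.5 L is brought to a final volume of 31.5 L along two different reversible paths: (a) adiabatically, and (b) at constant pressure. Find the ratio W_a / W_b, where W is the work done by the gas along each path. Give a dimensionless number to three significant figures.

Path (a) adiabatic: W = P₁V₁(1 − (V₁/V₂)^(γ−1))/(γ−1) → W_a/(P₁V₁) = 0.6174.
Path (b) isobaric: W = P₁(V₂ − V₁) → W_b/(P₁V₁) = 1.032.
W_a / W_b = 0.6174 / 1.032 = 0.5981.

W_a / W_b ≈ 0.598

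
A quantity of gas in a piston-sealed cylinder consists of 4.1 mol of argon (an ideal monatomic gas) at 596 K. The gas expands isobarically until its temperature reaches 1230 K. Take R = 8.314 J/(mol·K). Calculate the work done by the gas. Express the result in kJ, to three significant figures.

W ≈ 21.6 kJ

Isobaric: W = P ΔV = nR ΔT.
W = (4.1)(8.314)(1230 − 596) = 21611 J.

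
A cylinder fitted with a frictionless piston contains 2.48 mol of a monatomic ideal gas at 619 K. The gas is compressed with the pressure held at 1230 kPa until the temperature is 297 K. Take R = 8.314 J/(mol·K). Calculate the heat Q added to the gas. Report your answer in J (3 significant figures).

Q ≈ -16600 J

Isobaric: W = nRΔT = (2.48)(8.314)(-322) = -6639 J.
ΔU = nCᵥΔT with Cᵥ = 3R/2: ΔU = (2.48)(12.47)(-322) = -9959 J.
Q = ΔU + W = -9959 − 6639 = -16598 J.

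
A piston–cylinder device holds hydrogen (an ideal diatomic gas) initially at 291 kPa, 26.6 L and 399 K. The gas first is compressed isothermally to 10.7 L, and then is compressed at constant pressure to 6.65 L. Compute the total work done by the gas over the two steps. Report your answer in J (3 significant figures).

W_total ≈ -9980 J

Step 1 (isothermal): W = P₁V₁ ln(V₂/V₁) = (7741) ln(10.7/26.6) = -7049 J.
After step 1: P = 723.4 kPa, V = 10.7 L, T = 399 K.
Step 2 (isobaric): W = PΔV = (723.4 kPa)(6.65 − 10.7 L) = -2930 J.
W_total = -7049 − 2930 = -9979 J.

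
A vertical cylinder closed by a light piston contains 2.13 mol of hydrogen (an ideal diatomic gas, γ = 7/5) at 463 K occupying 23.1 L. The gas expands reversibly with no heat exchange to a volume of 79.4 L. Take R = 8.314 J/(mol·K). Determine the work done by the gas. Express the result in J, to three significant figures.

Adiabatic: TV^(γ−1) = const with γ = 7/5.
T₂ = T₁ (V₁/V₂)^(γ−1) = 463 × (23.1/79.4)^0.4 = 463 × 0.6103 = 282.6 K.
W_by = nCᵥ(T₁ − T₂) = (2.13)(20.79)(463 − 282.6) = 7989 J.

W ≈ 7990 J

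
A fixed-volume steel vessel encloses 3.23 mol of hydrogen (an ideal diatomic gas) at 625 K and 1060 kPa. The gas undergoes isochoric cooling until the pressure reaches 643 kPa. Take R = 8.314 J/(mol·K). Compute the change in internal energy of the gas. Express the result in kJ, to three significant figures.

ΔU ≈ -16.5 kJ

Constant volume ⇒ W = 0, so Q = ΔU = nCᵥΔT with Cᵥ = 5R/2 = 20.79 J/(mol·K).
At constant V, T₂/T₁ = P₂/P₁ ⇒ ΔT = T₁(P₂/P₁ − 1) = 625·(643/1060 − 1) = -245.9 K.
ΔU = (3.23)(20.79)(-245.9) = -16507 J.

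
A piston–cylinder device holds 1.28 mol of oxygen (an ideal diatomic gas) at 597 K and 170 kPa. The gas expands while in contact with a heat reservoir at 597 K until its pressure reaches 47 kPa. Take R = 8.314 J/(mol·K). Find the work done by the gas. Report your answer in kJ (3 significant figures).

Isothermal process: W = nRT ln(V₂/V₁) = nRT ln(P₁/P₂).
W = (1.28)(8.314)(597) × ln(170/47)
  = 6353 × ln(3.617) = 6353 × 1.286
W_by_gas = 8168 J.

W ≈ 8.17 kJ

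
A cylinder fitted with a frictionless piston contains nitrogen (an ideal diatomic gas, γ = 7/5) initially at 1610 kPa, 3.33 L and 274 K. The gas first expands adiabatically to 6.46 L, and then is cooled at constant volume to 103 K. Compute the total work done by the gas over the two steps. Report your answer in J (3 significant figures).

W_total ≈ 3120 J

Step 1 (adiabatic): W = (P₁V₁ − P₂V₂)/(γ−1) = (5361 − 4113)/0.4 = 3121 J.
Step 2 (isochoric): W = 0 (constant volume).
W_total = 3121 + 0 = 3121 J.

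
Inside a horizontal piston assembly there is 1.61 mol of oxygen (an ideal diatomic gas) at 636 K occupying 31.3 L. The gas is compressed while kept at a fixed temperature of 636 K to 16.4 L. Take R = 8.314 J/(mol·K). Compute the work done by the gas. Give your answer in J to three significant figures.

W ≈ -5500 J

Isothermal: W = nRT ln(V₂/V₁).
W = (1.61)(8.314)(636) × ln(16.4/31.3)
  = 8513 × -0.6463
W_by_gas = -5502 J.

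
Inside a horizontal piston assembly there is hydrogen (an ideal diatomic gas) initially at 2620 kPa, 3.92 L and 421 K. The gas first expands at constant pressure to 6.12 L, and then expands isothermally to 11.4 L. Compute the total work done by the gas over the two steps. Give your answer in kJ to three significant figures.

W_total ≈ 15.7 kJ

Step 1 (isobaric): W = PΔV = (2620 kPa)(6.12 − 3.92 L) = 5764 J.
After step 1: P = 2620 kPa, V = 6.12 L, T = 657.3 K.
Step 2 (isothermal): W = P₁V₁ ln(V₂/V₁) = (16034) ln(11.4/6.12) = 9974 J.
W_total = 5764 + 9974 = 15738 J.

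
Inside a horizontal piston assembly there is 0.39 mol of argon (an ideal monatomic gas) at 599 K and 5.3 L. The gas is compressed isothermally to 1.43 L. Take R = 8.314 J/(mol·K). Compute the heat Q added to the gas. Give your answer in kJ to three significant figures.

Isothermal ⇒ ΔU = 0, so Q = W = nRT ln(V₂/V₁).
Q = (0.39)(8.314)(599) ln(1.43/5.3) = 1942 × -1.31 = -2544 J.

Q ≈ -2.54 kJ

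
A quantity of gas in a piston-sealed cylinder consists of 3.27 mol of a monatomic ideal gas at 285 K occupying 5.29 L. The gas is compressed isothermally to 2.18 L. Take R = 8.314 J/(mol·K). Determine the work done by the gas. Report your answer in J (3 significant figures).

Isothermal: W = nRT ln(V₂/V₁).
W = (3.27)(8.314)(285) × ln(2.18/5.29)
  = 7748 × -0.8865
W_by_gas = -6869 J.

W ≈ -6870 J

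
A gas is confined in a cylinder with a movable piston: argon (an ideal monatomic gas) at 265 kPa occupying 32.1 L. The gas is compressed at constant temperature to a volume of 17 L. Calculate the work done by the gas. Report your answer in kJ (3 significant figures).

W ≈ -5.41 kJ

Isothermal: W = nRT ln(V₂/V₁) = P₁V₁ ln(V₂/V₁).
P₁V₁ = (265 kPa)(32.1 L) = 8506 J.
W = 8506 × ln(17/32.1) = 8506 × -0.6356
W_by_gas = -5407 J.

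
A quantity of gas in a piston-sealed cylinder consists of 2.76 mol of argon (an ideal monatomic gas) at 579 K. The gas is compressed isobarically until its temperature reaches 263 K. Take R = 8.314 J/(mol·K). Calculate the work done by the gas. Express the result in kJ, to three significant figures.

Isobaric: W = P ΔV = nR ΔT.
W = (2.76)(8.314)(263 − 579) = -7251 J.

W ≈ -7.25 kJ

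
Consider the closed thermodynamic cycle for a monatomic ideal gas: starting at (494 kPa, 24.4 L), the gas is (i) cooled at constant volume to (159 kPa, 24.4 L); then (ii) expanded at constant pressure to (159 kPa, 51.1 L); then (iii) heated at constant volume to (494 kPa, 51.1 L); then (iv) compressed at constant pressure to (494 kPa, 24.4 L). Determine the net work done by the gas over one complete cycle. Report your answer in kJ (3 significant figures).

Constant-volume legs do no work.
W(ii) = (159)(51.1 − 24.4) = 4245 J; W(iv) = (494)(24.4 − 51.1) = -13190 J.
W_net = 4245 − 13190 = -8944 J (the counter-clockwise enclosed area).

W_net ≈ -8.94 kJ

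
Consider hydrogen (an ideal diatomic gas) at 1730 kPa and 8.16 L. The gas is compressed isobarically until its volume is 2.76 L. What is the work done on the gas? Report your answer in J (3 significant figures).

Isobaric: W = P ΔV.
W = (1730 kPa)(2.76 − 8.16 L) = (1730)(-5.4) = -9342 J.
Work on gas = −W_by = 9342 J.

W ≈ 9340 J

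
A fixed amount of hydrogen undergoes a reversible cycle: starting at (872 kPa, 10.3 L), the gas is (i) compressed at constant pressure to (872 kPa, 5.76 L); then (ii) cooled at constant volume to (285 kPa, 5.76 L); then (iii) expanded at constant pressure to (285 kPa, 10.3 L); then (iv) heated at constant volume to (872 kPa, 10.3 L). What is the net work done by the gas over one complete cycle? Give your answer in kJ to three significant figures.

Constant-volume legs do no work.
W(i) = (872)(5.76 − 10.3) = -3959 J; W(iii) = (285)(10.3 − 5.76) = 1294 J.
W_net = -3959 + 1294 = -2665 J (the counter-clockwise enclosed area).

W_net ≈ -2.66 kJ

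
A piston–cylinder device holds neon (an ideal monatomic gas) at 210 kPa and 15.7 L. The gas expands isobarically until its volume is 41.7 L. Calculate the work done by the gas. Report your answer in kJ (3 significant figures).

W ≈ 5.46 kJ

Isobaric: W = P ΔV.
W = (210 kPa)(41.7 − 15.7 L) = (210)(26) = 5460 J.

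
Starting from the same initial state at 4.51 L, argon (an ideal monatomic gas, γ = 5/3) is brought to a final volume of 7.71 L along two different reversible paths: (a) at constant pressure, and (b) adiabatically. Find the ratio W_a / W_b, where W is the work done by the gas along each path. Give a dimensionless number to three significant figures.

W_a / W_b ≈ 1.57

Path (a) isobaric: W = P₁(V₂ − V₁) → W_a/(P₁V₁) = 0.7095.
Path (b) adiabatic: W = P₁V₁(1 − (V₁/V₂)^(γ−1))/(γ−1) → W_b/(P₁V₁) = 0.4508.
W_a / W_b = 0.7095 / 0.4508 = 1.574.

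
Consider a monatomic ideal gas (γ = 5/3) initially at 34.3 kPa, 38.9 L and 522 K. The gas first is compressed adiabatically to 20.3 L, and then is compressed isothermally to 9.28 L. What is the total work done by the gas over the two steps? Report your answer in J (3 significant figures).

W_total ≈ -2700 J

Step 1 (adiabatic): W = (P₁V₁ − P₂V₂)/(γ−1) = (1334 − 2058)/0.667 = -1086 J.
After step 1: P = 101.4 kPa, V = 20.3 L, T = 805.3 K.
Step 2 (isothermal): W = P₁V₁ ln(V₂/V₁) = (2058) ln(9.28/20.3) = -1611 J.
W_total = -1086 − 1611 = -2698 J.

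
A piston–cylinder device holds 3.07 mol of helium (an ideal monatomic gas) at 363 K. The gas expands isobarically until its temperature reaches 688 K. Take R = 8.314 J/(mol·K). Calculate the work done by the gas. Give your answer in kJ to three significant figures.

Isobaric: W = P ΔV = nR ΔT.
W = (3.07)(8.314)(688 − 363) = 8295 J.

W ≈ 8.30 kJ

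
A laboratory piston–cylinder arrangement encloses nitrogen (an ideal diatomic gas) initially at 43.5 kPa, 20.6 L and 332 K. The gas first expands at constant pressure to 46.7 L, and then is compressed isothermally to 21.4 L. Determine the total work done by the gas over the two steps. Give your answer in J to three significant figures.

Step 1 (isobaric): W = PΔV = (43.5 kPa)(46.7 − 20.6 L) = 1135 J.
After step 1: P = 43.5 kPa, V = 46.7 L, T = 752.6 K.
Step 2 (isothermal): W = P₁V₁ ln(V₂/V₁) = (2031) ln(21.4/46.7) = -1585 J.
W_total = 1135 − 1585 = -449.9 J.

W_total ≈ -450 J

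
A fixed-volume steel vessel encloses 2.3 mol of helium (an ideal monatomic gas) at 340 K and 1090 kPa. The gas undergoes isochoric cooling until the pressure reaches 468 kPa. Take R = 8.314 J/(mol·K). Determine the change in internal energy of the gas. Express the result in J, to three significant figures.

ΔU ≈ -5570 J

Constant volume ⇒ W = 0, so Q = ΔU = nCᵥΔT with Cᵥ = 3R/2 = 12.47 J/(mol·K).
At constant V, T₂/T₁ = P₂/P₁ ⇒ ΔT = T₁(P₂/P₁ − 1) = 340·(468/1090 − 1) = -194 K.
ΔU = (2.3)(12.47)(-194) = -5565 J.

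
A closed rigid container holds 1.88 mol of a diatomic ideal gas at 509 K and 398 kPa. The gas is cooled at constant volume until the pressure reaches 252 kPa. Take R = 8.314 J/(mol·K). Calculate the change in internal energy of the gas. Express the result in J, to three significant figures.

ΔU ≈ -7300 J

Constant volume ⇒ W = 0, so Q = ΔU = nCᵥΔT with Cᵥ = 5R/2 = 20.79 J/(mol·K).
At constant V, T₂/T₁ = P₂/P₁ ⇒ ΔT = T₁(P₂/P₁ − 1) = 509·(252/398 − 1) = -186.7 K.
ΔU = (1.88)(20.79)(-186.7) = -7296 J.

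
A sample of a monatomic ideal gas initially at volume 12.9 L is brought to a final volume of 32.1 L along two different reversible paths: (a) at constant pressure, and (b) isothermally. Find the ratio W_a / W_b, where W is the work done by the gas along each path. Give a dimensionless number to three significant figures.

W_a / W_b ≈ 1.63

Path (a) isobaric: W = P₁(V₂ − V₁) → W_a/(P₁V₁) = 1.488.
Path (b) isothermal: W = P₁V₁ ln(V₂/V₁) → W_b/(P₁V₁) = 0.9116.
W_a / W_b = 1.488 / 0.9116 = 1.633.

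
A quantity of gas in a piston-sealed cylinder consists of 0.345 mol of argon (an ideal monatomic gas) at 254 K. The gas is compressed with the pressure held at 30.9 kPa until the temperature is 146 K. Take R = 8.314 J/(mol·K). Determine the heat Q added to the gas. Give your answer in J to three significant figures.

Q ≈ -774 J

Isobaric: W = nRΔT = (0.345)(8.314)(-108) = -309.8 J.
ΔU = nCᵥΔT with Cᵥ = 3R/2: ΔU = (0.345)(12.47)(-108) = -464.7 J.
Q = ΔU + W = -464.7 − 309.8 = -774.4 J.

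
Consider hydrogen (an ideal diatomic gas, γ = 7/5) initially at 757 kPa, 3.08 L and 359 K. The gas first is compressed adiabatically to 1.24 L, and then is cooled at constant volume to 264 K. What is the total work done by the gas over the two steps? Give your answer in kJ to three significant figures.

Step 1 (adiabatic): W = (P₁V₁ − P₂V₂)/(γ−1) = (2332 − 3355)/0.4 = -2559 J.
Step 2 (isochoric): W = 0 (constant volume).
W_total = -2559 + 0 = -2559 J.

W_total ≈ -2.56 kJ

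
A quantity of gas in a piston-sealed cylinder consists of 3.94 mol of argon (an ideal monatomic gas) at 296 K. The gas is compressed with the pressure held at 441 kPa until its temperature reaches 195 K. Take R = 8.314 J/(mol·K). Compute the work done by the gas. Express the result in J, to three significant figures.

Isobaric: W = P ΔV = nR ΔT.
W = (3.94)(8.314)(195 − 296) = -3308 J.

W ≈ -3310 J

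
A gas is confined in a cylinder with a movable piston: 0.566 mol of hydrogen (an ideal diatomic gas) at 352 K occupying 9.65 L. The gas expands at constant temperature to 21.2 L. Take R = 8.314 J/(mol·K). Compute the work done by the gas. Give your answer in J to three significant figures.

W ≈ 1300 J

Isothermal: W = nRT ln(V₂/V₁).
W = (0.566)(8.314)(352) × ln(21.2/9.65)
  = 1656 × 0.787
W_by_gas = 1304 J.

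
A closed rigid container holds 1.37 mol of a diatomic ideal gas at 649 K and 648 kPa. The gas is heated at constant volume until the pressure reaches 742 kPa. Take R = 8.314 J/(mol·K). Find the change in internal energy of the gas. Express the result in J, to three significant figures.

ΔU ≈ 2680 J

Constant volume ⇒ W = 0, so Q = ΔU = nCᵥΔT with Cᵥ = 5R/2 = 20.79 J/(mol·K).
At constant V, T₂/T₁ = P₂/P₁ ⇒ ΔT = T₁(P₂/P₁ − 1) = 649·(742/648 − 1) = 94.15 K.
ΔU = (1.37)(20.79)(94.15) = 2681 J.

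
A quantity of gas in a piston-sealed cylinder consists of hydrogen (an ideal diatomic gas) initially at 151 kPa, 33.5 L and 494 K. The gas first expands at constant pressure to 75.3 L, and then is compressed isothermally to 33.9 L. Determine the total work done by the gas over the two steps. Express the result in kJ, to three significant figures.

Step 1 (isobaric): W = PΔV = (151 kPa)(75.3 − 33.5 L) = 6312 J.
After step 1: P = 151 kPa, V = 75.3 L, T = 1110 K.
Step 2 (isothermal): W = P₁V₁ ln(V₂/V₁) = (11370) ln(33.9/75.3) = -9074 J.
W_total = 6312 − 9074 = -2762 J.

W_total ≈ -2.76 kJ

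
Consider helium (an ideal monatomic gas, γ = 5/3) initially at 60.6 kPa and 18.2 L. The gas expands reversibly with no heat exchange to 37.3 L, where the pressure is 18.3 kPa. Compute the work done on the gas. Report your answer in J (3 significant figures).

W ≈ -630 J

Adiabatic: W = (P₁V₁ − P₂V₂)/(γ − 1) with γ = 5/3.
P₁V₁ = 1103 J, P₂V₂ = 682.6 J.
W = (1103 − 682.6) / 0.6667 = 630.5 J.
Work on gas = −W_by = -630.5 J.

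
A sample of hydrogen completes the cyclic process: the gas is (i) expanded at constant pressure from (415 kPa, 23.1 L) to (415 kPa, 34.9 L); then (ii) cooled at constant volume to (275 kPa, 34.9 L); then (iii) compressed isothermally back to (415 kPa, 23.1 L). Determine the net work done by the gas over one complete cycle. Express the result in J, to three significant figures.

W_net ≈ 937 J

Leg (i): W = PΔV = (415)(34.9 − 23.1) = 4897 J.
Leg (ii): W = 0.
Leg (iii): W = PᵢVᵢ ln(V_f/Vᵢ) = (9598) ln(23.1/34.9) = -3960 J.
W_net = 4897 − 3960 = 936.6 J.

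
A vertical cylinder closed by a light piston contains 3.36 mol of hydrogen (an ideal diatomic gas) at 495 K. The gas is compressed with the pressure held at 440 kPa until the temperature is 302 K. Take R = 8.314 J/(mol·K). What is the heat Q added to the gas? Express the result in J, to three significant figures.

Isobaric: W = nRΔT = (3.36)(8.314)(-193) = -5391 J.
ΔU = nCᵥΔT with Cᵥ = 5R/2: ΔU = (3.36)(20.79)(-193) = -13479 J.
Q = ΔU + W = -13479 − 5391 = -18870 J.

Q ≈ -18900 J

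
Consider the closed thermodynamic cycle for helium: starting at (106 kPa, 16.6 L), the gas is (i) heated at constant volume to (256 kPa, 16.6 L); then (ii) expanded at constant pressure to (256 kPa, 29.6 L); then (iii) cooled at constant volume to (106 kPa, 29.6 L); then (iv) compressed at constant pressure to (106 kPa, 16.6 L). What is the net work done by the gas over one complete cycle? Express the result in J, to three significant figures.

W_net ≈ 1950 J

Constant-volume legs do no work.
W(ii) = (256)(29.6 − 16.6) = 3328 J; W(iv) = (106)(16.6 − 29.6) = -1378 J.
W_net = 3328 − 1378 = 1950 J (the clockwise enclosed area).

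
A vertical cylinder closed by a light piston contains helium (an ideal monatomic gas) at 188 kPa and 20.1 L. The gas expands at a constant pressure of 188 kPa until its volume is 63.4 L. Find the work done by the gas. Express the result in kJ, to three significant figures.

Isobaric: W = P ΔV.
W = (188 kPa)(63.4 − 20.1 L) = (188)(43.3) = 8140 J.

W ≈ 8.14 kJ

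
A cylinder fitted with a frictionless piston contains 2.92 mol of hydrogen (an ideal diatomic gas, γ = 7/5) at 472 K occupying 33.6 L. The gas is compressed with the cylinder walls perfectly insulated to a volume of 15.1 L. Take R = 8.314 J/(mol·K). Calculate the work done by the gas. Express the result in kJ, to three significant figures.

Adiabatic: TV^(γ−1) = const with γ = 7/5.
T₂ = T₁ (V₁/V₂)^(γ−1) = 472 × (33.6/15.1)^0.4 = 472 × 1.377 = 650 K.
W_by = nCᵥ(T₁ − T₂) = (2.92)(20.79)(472 − 650) = -10801 J.

W ≈ -10.8 kJ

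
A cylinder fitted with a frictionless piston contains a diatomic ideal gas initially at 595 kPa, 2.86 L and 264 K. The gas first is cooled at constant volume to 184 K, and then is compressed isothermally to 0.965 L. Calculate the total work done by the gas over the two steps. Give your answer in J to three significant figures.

Step 1 (isochoric): W = 0 (constant volume).
After step 1: P = 414.7 kPa (V unchanged).
Step 2 (isothermal): W = P₁V₁ ln(V₂/V₁) = (1186) ln(0.965/2.86) = -1289 J.
W_total = 0 − 1289 = -1289 J.

W_total ≈ -1290 J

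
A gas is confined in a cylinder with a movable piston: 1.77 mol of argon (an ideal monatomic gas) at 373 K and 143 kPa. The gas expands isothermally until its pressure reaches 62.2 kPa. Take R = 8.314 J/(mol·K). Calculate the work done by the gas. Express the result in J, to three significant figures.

Isothermal process: W = nRT ln(V₂/V₁) = nRT ln(P₁/P₂).
W = (1.77)(8.314)(373) × ln(143/62.2)
  = 5489 × ln(2.299) = 5489 × 0.8325
W_by_gas = 4570 J.

W ≈ 4570 J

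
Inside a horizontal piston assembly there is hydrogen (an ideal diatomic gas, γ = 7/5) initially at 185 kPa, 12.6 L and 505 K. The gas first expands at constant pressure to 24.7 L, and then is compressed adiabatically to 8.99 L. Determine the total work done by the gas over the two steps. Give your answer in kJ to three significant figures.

W_total ≈ -3.45 kJ

Step 1 (isobaric): W = PΔV = (185 kPa)(24.7 − 12.6 L) = 2238 J.
After step 1: P = 185 kPa, V = 24.7 L, T = 990 K.
Step 2 (adiabatic): W = (P₁V₁ − P₂V₂)/(γ−1) = (4570 − 6846)/0.4 = -5692 J.
W_total = 2238 − 5692 = -3453 J.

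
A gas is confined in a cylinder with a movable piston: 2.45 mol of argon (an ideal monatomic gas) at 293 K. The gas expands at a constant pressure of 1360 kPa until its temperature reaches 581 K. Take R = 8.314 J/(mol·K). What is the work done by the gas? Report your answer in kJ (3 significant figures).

W ≈ 5.87 kJ

Isobaric: W = P ΔV = nR ΔT.
W = (2.45)(8.314)(581 − 293) = 5866 J.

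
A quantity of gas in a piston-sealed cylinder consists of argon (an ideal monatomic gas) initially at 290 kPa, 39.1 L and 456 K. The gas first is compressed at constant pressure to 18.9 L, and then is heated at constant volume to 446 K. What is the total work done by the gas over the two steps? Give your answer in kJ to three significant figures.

W_total ≈ -5.86 kJ

Step 1 (isobaric): W = PΔV = (290 kPa)(18.9 − 39.1 L) = -5858 J.
Step 2 (isochoric): W = 0 (constant volume).
W_total = -5858 + 0 = -5858 J.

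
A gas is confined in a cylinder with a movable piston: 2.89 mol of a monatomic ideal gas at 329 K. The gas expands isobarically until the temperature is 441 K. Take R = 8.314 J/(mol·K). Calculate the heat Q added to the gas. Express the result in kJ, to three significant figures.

Q ≈ 6.73 kJ

Isobaric: W = nRΔT = (2.89)(8.314)(112) = 2691 J.
ΔU = nCᵥΔT with Cᵥ = 3R/2: ΔU = (2.89)(12.47)(112) = 4037 J.
Q = ΔU + W = 4037 + 2691 = 6728 J.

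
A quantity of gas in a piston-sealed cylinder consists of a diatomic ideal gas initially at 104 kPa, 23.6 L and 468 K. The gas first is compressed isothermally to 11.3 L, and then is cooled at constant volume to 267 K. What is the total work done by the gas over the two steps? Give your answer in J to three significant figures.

Step 1 (isothermal): W = P₁V₁ ln(V₂/V₁) = (2454) ln(11.3/23.6) = -1808 J.
Step 2 (isochoric): W = 0 (constant volume).
W_total = -1808 + 0 = -1808 J.

W_total ≈ -1810 J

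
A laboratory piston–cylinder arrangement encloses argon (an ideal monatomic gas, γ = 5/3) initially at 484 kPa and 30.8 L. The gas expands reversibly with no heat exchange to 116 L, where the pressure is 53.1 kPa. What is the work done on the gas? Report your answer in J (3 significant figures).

Adiabatic: W = (P₁V₁ − P₂V₂)/(γ − 1) with γ = 5/3.
P₁V₁ = 14907 J, P₂V₂ = 6160 J.
W = (14907 − 6160) / 0.6667 = 13121 J.
Work on gas = −W_by = -13121 J.

W ≈ -13100 J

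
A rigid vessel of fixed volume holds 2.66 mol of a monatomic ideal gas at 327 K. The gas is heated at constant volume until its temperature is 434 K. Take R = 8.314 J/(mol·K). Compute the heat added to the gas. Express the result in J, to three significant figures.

Q ≈ 3550 J

Constant volume ⇒ W = 0, so Q = ΔU = nCᵥΔT with Cᵥ = 3R/2 = 12.47 J/(mol·K).
ΔU = (2.66)(12.47)(434 − 327) = 3549 J.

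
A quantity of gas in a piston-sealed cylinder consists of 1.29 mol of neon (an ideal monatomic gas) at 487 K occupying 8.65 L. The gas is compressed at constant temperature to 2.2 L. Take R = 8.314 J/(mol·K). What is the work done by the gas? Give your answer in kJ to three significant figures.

W ≈ -7.15 kJ

Isothermal: W = nRT ln(V₂/V₁).
W = (1.29)(8.314)(487) × ln(2.2/8.65)
  = 5223 × -1.369
W_by_gas = -7151 J.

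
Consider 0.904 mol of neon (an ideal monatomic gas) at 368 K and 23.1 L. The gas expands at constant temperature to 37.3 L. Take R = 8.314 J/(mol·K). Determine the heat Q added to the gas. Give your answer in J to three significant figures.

Q ≈ 1330 J

Isothermal ⇒ ΔU = 0, so Q = W = nRT ln(V₂/V₁).
Q = (0.904)(8.314)(368) ln(37.3/23.1) = 2766 × 0.4792 = 1325 J.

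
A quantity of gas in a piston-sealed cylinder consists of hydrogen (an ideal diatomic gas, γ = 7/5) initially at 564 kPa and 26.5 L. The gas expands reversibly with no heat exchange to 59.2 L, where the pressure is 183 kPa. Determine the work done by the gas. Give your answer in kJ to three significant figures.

W ≈ 10.3 kJ

Adiabatic: W = (P₁V₁ − P₂V₂)/(γ − 1) with γ = 7/5.
P₁V₁ = 14946 J, P₂V₂ = 10834 J.
W = (14946 − 10834) / 0.4 = 10281 J.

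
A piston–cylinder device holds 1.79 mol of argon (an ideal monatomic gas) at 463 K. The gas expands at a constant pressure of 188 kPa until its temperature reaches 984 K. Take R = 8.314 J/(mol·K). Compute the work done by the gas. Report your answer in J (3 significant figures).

W ≈ 7750 J

Isobaric: W = P ΔV = nR ΔT.
W = (1.79)(8.314)(984 − 463) = 7754 J.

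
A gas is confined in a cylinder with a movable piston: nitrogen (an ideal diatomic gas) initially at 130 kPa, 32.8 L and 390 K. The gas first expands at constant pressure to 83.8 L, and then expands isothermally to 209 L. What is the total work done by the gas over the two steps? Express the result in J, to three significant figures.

W_total ≈ 16600 J

Step 1 (isobaric): W = PΔV = (130 kPa)(83.8 − 32.8 L) = 6630 J.
After step 1: P = 130 kPa, V = 83.8 L, T = 996.4 K.
Step 2 (isothermal): W = P₁V₁ ln(V₂/V₁) = (10894) ln(209/83.8) = 9956 J.
W_total = 6630 + 9956 = 16586 J.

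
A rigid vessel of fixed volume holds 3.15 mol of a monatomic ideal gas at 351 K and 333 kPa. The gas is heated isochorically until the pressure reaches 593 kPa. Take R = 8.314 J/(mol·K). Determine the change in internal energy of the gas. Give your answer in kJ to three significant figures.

Constant volume ⇒ W = 0, so Q = ΔU = nCᵥΔT with Cᵥ = 3R/2 = 12.47 J/(mol·K).
At constant V, T₂/T₁ = P₂/P₁ ⇒ ΔT = T₁(P₂/P₁ − 1) = 351·(593/333 − 1) = 274.1 K.
ΔU = (3.15)(12.47)(274.1) = 10766 J.

ΔU ≈ 10.8 kJ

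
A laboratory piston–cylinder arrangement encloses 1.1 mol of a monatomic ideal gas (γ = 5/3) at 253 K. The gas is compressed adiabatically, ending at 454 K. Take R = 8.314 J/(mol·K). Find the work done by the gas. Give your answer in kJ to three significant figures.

Adiabatic ⇒ Q = 0, so W_by = −ΔU = nCᵥ(T₁ − T₂).
Cᵥ = 3R/2 = 12.47 J/(mol·K).
W = (1.1)(12.47)(253 − 454) = -2757 J.

W ≈ -2.76 kJ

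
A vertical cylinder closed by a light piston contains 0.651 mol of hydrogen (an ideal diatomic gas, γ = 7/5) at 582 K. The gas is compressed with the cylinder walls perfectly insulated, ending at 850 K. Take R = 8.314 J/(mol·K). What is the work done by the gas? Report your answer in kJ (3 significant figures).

Adiabatic ⇒ Q = 0, so W_by = −ΔU = nCᵥ(T₁ − T₂).
Cᵥ = 5R/2 = 20.79 J/(mol·K).
W = (0.651)(20.79)(582 − 850) = -3626 J.

W ≈ -3.63 kJ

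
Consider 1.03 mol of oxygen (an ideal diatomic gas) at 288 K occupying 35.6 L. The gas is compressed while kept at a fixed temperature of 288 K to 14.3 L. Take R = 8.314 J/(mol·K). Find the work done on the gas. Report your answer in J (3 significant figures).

Isothermal: W = nRT ln(V₂/V₁).
W = (1.03)(8.314)(288) × ln(14.3/35.6)
  = 2466 × -0.9121
W_by_gas = -2249 J; work on gas = −W_by = 2249 J.

W ≈ 2250 J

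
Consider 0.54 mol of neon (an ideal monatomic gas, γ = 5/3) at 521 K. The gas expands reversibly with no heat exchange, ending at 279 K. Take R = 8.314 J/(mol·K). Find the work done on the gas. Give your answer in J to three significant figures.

W ≈ -1630 J

Adiabatic ⇒ Q = 0, so W_by = −ΔU = nCᵥ(T₁ − T₂).
Cᵥ = 3R/2 = 12.47 J/(mol·K).
W = (0.54)(12.47)(521 − 279) = 1630 J.
Work on gas = −W_by = -1630 J.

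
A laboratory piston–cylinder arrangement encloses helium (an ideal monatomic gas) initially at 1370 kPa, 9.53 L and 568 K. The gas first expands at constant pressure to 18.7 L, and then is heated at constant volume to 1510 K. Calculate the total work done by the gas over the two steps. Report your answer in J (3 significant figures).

Step 1 (isobaric): W = PΔV = (1370 kPa)(18.7 − 9.53 L) = 12563 J.
Step 2 (isochoric): W = 0 (constant volume).
W_total = 12563 + 0 = 12563 J.

W_total ≈ 12600 J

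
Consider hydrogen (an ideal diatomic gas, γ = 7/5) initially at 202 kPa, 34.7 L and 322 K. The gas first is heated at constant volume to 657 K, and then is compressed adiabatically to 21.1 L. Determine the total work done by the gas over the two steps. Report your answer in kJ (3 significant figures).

W_total ≈ -7.87 kJ

Step 1 (isochoric): W = 0 (constant volume).
After step 1: P = 412.2 kPa (V unchanged).
Step 2 (adiabatic): W = (P₁V₁ − P₂V₂)/(γ−1) = (14302 − 17451)/0.4 = -7872 J.
W_total = 0 − 7872 = -7872 J.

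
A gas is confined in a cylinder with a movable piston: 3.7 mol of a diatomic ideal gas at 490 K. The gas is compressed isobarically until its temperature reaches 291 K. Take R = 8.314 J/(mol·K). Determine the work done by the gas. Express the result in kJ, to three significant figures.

Isobaric: W = P ΔV = nR ΔT.
W = (3.7)(8.314)(291 − 490) = -6122 J.

W ≈ -6.12 kJ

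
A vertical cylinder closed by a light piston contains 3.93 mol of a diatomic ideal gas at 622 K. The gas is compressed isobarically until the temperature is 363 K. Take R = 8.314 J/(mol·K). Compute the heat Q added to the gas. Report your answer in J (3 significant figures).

Q ≈ -29600 J

Isobaric: W = nRΔT = (3.93)(8.314)(-259) = -8463 J.
ΔU = nCᵥΔT with Cᵥ = 5R/2: ΔU = (3.93)(20.79)(-259) = -21156 J.
Q = ΔU + W = -21156 − 8463 = -29619 J.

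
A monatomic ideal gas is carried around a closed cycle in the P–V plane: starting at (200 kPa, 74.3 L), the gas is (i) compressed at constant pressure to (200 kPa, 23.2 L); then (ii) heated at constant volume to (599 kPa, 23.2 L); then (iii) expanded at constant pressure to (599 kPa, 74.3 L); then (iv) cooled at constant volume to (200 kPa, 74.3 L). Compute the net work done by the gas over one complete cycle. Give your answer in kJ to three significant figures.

Constant-volume legs do no work.
W(i) = (200)(23.2 − 74.3) = -10220 J; W(iii) = (599)(74.3 − 23.2) = 30609 J.
W_net = -10220 + 30609 = 20389 J (the clockwise enclosed area).

W_net ≈ 20.4 kJ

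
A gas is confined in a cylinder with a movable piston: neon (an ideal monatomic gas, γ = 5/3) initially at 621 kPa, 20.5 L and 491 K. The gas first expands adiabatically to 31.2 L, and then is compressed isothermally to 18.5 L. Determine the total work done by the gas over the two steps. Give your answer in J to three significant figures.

W_total ≈ -365 J

Step 1 (adiabatic): W = (P₁V₁ − P₂V₂)/(γ−1) = (12730 − 9622)/0.667 = 4663 J.
After step 1: P = 308.4 kPa, V = 31.2 L, T = 371.1 K.
Step 2 (isothermal): W = P₁V₁ ln(V₂/V₁) = (9622) ln(18.5/31.2) = -5029 J.
W_total = 4663 − 5029 = -365.2 J.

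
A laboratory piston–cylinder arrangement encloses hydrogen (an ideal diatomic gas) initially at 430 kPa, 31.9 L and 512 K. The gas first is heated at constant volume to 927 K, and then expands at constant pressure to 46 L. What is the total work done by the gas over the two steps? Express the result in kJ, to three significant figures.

Step 1 (isochoric): W = 0 (constant volume).
After step 1: P = 778.5 kPa (V unchanged).
Step 2 (isobaric): W = PΔV = (778.5 kPa)(46 − 31.9 L) = 10977 J.
W_total = 0 + 10977 = 10977 J.

W_total ≈ 11.0 kJ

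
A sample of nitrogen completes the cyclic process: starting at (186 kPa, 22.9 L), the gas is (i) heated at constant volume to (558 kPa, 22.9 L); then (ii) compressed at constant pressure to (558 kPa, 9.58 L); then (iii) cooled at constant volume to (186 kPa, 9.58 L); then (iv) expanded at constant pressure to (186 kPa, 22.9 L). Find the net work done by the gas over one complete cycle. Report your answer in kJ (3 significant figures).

Constant-volume legs do no work.
W(ii) = (558)(9.58 − 22.9) = -7433 J; W(iv) = (186)(22.9 − 9.58) = 2478 J.
W_net = -7433 + 2478 = -4955 J (the counter-clockwise enclosed area).

W_net ≈ -4.96 kJ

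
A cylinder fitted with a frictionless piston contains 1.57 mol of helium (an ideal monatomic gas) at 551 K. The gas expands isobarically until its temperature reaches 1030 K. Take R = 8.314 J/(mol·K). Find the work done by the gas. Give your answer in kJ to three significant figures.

W ≈ 6.25 kJ

Isobaric: W = P ΔV = nR ΔT.
W = (1.57)(8.314)(1030 − 551) = 6252 J.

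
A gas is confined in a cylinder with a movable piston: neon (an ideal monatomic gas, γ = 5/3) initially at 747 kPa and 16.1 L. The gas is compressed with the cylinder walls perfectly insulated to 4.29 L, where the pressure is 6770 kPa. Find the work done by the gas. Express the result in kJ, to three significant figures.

W ≈ -25.5 kJ

Adiabatic: W = (P₁V₁ − P₂V₂)/(γ − 1) with γ = 5/3.
P₁V₁ = 12027 J, P₂V₂ = 29043 J.
W = (12027 − 29043) / 0.6667 = -25525 J.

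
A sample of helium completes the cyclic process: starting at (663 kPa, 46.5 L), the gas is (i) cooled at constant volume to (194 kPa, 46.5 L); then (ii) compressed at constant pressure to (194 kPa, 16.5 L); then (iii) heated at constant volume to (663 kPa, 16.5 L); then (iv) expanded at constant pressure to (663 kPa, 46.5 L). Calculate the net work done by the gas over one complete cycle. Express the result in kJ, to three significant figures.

W_net ≈ 14.1 kJ

Constant-volume legs do no work.
W(ii) = (194)(16.5 − 46.5) = -5820 J; W(iv) = (663)(46.5 − 16.5) = 19890 J.
W_net = -5820 + 19890 = 14070 J (the clockwise enclosed area).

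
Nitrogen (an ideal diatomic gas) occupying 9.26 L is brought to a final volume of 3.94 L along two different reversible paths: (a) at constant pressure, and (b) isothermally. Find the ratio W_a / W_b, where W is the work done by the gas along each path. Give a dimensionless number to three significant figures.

W_a / W_b ≈ 0.672

Path (a) isobaric: W = P₁(V₂ − V₁) → W_a/(P₁V₁) = -0.5745.
Path (b) isothermal: W = P₁V₁ ln(V₂/V₁) → W_b/(P₁V₁) = -0.8545.
W_a / W_b = -0.5745 / -0.8545 = 0.6723.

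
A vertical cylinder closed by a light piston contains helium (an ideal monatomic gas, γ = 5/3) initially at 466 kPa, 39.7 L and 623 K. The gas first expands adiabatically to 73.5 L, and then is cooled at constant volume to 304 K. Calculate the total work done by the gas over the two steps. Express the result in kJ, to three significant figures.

Step 1 (adiabatic): W = (P₁V₁ − P₂V₂)/(γ−1) = (18500 − 12270)/0.667 = 9345 J.
Step 2 (isochoric): W = 0 (constant volume).
W_total = 9345 + 0 = 9345 J.

W_total ≈ 9.35 kJ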